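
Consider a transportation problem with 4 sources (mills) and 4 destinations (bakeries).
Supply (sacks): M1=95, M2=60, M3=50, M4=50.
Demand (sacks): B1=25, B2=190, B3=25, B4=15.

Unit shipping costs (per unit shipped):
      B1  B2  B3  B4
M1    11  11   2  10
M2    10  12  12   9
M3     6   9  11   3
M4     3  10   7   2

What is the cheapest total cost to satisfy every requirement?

2195

One minimum-cost allocation:
  M1→B2: 70 × 11 = 770
  M1→B3: 25 × 2 = 50
  M2→B2: 60 × 12 = 720
  M3→B2: 50 × 9 = 450
  M4→B1: 25 × 3 = 75
  M4→B2: 10 × 10 = 100
  M4→B4: 15 × 2 = 30
Total = 770 + 50 + 720 + 450 + 75 + 100 + 30 = 2195.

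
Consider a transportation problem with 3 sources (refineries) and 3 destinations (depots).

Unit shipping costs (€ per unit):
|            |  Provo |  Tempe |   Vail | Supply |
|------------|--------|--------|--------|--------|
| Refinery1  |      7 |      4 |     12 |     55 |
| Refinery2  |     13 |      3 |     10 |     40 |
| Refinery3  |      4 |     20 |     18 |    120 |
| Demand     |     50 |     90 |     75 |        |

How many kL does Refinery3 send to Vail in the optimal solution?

Optimal shipments:
  Refinery1->Tempe: 55 kL
  Refinery2->Tempe: 35 kL
  Refinery2->Vail: 5 kL
  Refinery3->Provo: 50 kL
  Refinery3->Vail: 70 kL
Total cost = €1835.
So Refinery3→Vail carries 70 kL.

70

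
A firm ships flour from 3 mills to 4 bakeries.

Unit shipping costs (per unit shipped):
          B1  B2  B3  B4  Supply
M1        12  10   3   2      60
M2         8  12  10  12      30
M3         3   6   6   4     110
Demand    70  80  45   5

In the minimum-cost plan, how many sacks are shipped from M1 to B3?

45

Solving gives:
  M1->B2: 10 × 10 = 100
  M1->B3: 45 × 3 = 135
  M1->B4: 5 × 2 = 10
  M2->B1: 30 × 8 = 240
  M3->B1: 40 × 3 = 120
  M3->B2: 70 × 6 = 420
Total cost = 1025.
So M1→B3 carries 45 sacks.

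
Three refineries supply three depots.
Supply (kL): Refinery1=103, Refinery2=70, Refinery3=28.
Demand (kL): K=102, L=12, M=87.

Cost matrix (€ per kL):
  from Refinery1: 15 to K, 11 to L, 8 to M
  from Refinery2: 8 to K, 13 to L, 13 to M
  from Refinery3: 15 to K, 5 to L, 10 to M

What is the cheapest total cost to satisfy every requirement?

One minimum-cost allocation:
  Refinery1 to K: 16 kL
  Refinery1 to M: 87 kL
  Refinery2 to K: 70 kL
  Refinery3 to K: 16 kL
  Refinery3 to L: 12 kL
Total cost = €1796.

1796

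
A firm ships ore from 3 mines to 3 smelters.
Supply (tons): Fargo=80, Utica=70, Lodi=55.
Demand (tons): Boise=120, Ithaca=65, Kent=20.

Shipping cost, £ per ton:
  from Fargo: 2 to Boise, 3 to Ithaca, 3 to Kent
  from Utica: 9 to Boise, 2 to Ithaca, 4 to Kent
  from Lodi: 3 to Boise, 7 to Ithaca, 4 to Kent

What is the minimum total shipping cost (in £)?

490

Optimal allocation:
  Fargo->Boise: 65 × £2 = £130
  Fargo->Kent: 15 × £3 = £45
  Utica->Ithaca: 65 × £2 = £130
  Utica->Kent: 5 × £4 = £20
  Lodi->Boise: 55 × £3 = £165
Total = 130 + 45 + 130 + 20 + 165 = £490.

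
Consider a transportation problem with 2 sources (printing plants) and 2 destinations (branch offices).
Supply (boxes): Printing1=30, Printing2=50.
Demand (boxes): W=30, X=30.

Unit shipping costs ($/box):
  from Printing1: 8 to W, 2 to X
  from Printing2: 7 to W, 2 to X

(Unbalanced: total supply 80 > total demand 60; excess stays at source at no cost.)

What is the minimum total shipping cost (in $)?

270

An optimal shipping plan:
  Printing1–X: 30 × $2 = $60
  Printing2–W: 30 × $7 = $210
Total = 60 + 210 = $270.
(Supply check: Printing1 ships 30; Printing2 ships 30.)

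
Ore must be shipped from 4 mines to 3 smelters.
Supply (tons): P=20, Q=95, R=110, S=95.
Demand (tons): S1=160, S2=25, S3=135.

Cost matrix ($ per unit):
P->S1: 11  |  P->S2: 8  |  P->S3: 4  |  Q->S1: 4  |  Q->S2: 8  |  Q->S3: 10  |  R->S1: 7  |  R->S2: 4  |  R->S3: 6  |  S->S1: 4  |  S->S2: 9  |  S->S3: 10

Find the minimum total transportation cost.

1630

Optimal allocation:
  P–S3: 20 tons
  Q–S1: 65 tons
  Q–S3: 30 tons
  R–S2: 25 tons
  R–S3: 85 tons
  S–S1: 95 tons
Total cost = $1630.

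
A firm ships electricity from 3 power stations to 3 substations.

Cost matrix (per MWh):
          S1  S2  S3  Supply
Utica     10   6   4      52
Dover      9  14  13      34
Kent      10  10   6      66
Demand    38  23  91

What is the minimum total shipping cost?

972

Optimal allocation:
  Utica to S2: 23 × 6 = 138
  Utica to S3: 29 × 4 = 116
  Dover to S1: 34 × 9 = 306
  Kent to S1: 4 × 10 = 40
  Kent to S3: 62 × 6 = 372
Total = 138 + 116 + 306 + 40 + 372 = 972.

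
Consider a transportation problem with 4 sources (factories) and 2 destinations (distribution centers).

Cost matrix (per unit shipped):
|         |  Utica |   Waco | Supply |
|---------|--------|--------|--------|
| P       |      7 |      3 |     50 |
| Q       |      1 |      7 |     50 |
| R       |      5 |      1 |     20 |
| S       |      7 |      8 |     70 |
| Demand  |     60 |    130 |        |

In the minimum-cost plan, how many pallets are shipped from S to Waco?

Solving gives:
  P to Waco: 50 × 3 = 150
  Q to Utica: 50 × 1 = 50
  R to Waco: 20 × 1 = 20
  S to Utica: 10 × 7 = 70
  S to Waco: 60 × 8 = 480
Total cost = 770.
So S→Waco carries 60 pallets.

60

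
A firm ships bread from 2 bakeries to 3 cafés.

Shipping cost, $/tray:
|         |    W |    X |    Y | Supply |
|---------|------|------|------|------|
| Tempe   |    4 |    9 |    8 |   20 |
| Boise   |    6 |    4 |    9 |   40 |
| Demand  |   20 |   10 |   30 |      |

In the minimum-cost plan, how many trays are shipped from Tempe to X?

0

The minimum-cost plan:
  Tempe→W: 20 × $4 = $80
  Boise→X: 10 × $4 = $40
  Boise→Y: 30 × $9 = $270
Total cost = $390.
The route Tempe→X is not used.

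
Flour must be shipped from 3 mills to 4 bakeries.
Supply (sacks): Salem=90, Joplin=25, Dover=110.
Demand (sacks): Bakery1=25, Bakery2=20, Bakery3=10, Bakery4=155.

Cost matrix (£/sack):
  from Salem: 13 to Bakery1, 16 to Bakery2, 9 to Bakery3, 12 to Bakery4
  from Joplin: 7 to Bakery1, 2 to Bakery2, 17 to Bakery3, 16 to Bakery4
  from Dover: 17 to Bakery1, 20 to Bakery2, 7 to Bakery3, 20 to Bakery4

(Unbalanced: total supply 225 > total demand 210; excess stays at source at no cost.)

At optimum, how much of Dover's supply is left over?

15

An optimal plan:
  Salem->Bakery4: 90 × £12 = £1080
  Joplin->Bakery1: 5 × £7 = £35
  Joplin->Bakery2: 20 × £2 = £40
  Dover->Bakery1: 20 × £17 = £340
  Dover->Bakery3: 10 × £7 = £70
  Dover->Bakery4: 65 × £20 = £1300
Total cost = £2865.
Dover ships 95 of its 110, leaving 15.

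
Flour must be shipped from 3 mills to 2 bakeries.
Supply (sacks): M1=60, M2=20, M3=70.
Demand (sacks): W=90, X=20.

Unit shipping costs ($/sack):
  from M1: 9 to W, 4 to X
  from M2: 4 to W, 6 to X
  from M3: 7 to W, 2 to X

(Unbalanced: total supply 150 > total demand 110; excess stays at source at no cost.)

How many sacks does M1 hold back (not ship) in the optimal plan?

An optimal plan:
  M1 to X: 20 × $4 = $80
  M2 to W: 20 × $4 = $80
  M3 to W: 70 × $7 = $490
Total cost = $650.
M1 ships 20 of its 60, leaving 40.

40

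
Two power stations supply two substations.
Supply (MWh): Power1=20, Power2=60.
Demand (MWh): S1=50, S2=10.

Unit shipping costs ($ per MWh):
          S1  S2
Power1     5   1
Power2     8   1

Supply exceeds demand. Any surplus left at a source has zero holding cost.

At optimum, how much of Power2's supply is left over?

An optimal plan:
  Power1–S1: 20 MWh
  Power2–S1: 30 MWh
  Power2–S2: 10 MWh
Total cost = $350.
Power2 ships 40 of its 60, leaving 20.

20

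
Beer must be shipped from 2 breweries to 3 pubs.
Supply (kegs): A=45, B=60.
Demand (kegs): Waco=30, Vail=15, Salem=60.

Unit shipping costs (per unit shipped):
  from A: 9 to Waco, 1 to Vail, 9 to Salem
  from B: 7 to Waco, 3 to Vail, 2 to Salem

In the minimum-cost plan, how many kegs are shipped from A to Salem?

0

Optimal shipments:
  A→Waco: 30 × 9 = 270
  A→Vail: 15 × 1 = 15
  B→Salem: 60 × 2 = 120
Total cost = 405.
The route A→Salem is not used.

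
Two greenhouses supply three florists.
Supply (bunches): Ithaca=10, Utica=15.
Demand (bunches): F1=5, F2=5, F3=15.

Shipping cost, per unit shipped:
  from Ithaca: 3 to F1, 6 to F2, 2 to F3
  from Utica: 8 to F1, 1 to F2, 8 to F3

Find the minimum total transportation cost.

105

One minimum-cost allocation:
  Ithaca to F3: 10 × 2 = 20
  Utica to F1: 5 × 8 = 40
  Utica to F2: 5 × 1 = 5
  Utica to F3: 5 × 8 = 40
Total = 20 + 40 + 5 + 40 = 105.
(Supply check: Ithaca ships 10; Utica ships 15.)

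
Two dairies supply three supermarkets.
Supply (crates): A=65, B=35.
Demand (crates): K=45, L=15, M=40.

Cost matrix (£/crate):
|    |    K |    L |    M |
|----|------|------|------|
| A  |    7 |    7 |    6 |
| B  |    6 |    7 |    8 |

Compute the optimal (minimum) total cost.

A cheapest plan:
  A→K: 10 crates
  A→L: 15 crates
  A→M: 40 crates
  B→K: 35 crates
Total cost = £625.
(Supply check: A ships 65; B ships 35.)

625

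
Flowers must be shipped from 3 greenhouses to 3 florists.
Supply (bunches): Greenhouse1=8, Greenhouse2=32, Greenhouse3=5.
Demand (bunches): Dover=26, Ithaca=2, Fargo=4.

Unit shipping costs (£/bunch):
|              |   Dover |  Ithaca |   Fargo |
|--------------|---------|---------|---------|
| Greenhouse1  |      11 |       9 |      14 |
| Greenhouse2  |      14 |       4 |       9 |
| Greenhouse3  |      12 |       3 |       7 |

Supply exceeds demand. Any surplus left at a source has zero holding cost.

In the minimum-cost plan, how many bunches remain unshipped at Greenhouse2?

An optimal plan:
  Greenhouse1->Dover: 8 × £11 = £88
  Greenhouse2->Dover: 17 × £14 = £238
  Greenhouse2->Ithaca: 2 × £4 = £8
  Greenhouse3->Dover: 1 × £12 = £12
  Greenhouse3->Fargo: 4 × £7 = £28
Total cost = £374.
Greenhouse2 ships 19 of its 32, leaving 13.

13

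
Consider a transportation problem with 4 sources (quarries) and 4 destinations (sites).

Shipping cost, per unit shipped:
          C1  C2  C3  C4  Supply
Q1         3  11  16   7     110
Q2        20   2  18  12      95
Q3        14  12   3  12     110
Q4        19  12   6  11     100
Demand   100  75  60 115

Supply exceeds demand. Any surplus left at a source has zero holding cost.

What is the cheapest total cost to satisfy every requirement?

An optimal shipping plan:
  Q1→C1: 100 × 3 = 300
  Q1→C4: 10 × 7 = 70
  Q2→C2: 75 × 2 = 150
  Q2→C4: 5 × 12 = 60
  Q3→C3: 60 × 3 = 180
  Q4→C4: 100 × 11 = 1100
Total = 300 + 70 + 150 + 60 + 180 + 1100 = 1860.

1860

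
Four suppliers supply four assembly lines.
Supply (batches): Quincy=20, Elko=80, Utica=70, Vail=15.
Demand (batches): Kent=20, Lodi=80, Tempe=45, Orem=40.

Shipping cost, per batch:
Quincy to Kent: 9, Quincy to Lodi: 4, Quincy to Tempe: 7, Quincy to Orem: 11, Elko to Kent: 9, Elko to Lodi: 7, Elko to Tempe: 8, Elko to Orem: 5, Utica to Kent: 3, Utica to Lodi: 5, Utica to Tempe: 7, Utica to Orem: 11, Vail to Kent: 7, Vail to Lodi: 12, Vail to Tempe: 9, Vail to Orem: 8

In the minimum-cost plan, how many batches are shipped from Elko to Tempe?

Solving gives:
  Quincy->Lodi: 20 × 4 = 80
  Elko->Lodi: 10 × 7 = 70
  Elko->Tempe: 30 × 8 = 240
  Elko->Orem: 40 × 5 = 200
  Utica->Kent: 20 × 3 = 60
  Utica->Lodi: 50 × 5 = 250
  Vail->Tempe: 15 × 9 = 135
Total cost = 1035.
So Elko→Tempe carries 30 batches.

30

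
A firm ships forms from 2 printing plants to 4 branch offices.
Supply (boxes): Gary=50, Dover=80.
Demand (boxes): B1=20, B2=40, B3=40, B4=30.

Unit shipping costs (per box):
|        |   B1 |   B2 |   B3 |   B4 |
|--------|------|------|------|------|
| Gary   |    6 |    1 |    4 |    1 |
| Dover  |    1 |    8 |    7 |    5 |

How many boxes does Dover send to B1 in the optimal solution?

20

Solving gives:
  Gary->B2: 40 × 1 = 40
  Gary->B4: 10 × 1 = 10
  Dover->B1: 20 × 1 = 20
  Dover->B3: 40 × 7 = 280
  Dover->B4: 20 × 5 = 100
Total cost = 450.
So Dover→B1 carries 20 boxes.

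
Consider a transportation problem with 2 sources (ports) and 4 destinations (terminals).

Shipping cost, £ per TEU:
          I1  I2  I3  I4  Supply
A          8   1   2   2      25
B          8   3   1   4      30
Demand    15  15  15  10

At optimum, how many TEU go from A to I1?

Optimal shipments:
  A→I2: 15 × £1 = £15
  A→I4: 10 × £2 = £20
  B→I1: 15 × £8 = £120
  B→I3: 15 × £1 = £15
Total cost = £170.
The route A→I1 is not used.

0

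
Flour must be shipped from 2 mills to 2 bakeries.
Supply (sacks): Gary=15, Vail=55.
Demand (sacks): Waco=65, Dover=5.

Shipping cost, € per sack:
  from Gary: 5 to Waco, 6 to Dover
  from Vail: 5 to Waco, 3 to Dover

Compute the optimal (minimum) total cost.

340

A cheapest plan:
  Gary->Waco: 15 × €5 = €75
  Vail->Waco: 50 × €5 = €250
  Vail->Dover: 5 × €3 = €15
Total = 75 + 250 + 15 = €340.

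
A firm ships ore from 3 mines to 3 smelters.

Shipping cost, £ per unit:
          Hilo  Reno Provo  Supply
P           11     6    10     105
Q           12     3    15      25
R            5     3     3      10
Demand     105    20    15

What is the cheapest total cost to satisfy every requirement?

1300

Optimal allocation:
  P->Hilo: 100 × £11 = £1100
  P->Provo: 5 × £10 = £50
  Q->Hilo: 5 × £12 = £60
  Q->Reno: 20 × £3 = £60
  R->Provo: 10 × £3 = £30
Total = 1100 + 50 + 60 + 60 + 30 = £1300.
(Supply check: P ships 105; Q ships 25; R ships 10.)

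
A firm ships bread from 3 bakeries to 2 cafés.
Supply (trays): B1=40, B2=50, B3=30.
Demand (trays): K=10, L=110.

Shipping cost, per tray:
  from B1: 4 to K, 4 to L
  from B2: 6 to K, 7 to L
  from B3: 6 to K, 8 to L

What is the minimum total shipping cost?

An optimal shipping plan:
  B1→L: 40 × 4 = 160
  B2→L: 50 × 7 = 350
  B3→K: 10 × 6 = 60
  B3→L: 20 × 8 = 160
Total = 160 + 350 + 60 + 160 = 730.

730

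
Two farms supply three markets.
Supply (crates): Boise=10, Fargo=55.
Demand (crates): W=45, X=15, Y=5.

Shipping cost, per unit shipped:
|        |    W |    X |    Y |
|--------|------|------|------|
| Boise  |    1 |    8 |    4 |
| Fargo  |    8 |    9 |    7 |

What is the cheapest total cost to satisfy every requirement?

460

A cheapest plan:
  Boise->W: 10 × 1 = 10
  Fargo->W: 35 × 8 = 280
  Fargo->X: 15 × 9 = 135
  Fargo->Y: 5 × 7 = 35
Total = 10 + 280 + 135 + 35 = 460.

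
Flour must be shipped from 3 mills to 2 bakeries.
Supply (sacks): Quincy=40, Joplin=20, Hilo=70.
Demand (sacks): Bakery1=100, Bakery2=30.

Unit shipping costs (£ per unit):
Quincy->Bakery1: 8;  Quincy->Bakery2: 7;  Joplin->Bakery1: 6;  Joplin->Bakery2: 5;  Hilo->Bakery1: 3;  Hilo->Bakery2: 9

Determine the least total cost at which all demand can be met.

620

Optimal allocation:
  Quincy→Bakery1: 10 × £8 = £80
  Quincy→Bakery2: 30 × £7 = £210
  Joplin→Bakery1: 20 × £6 = £120
  Hilo→Bakery1: 70 × £3 = £210
Total = 80 + 210 + 120 + 210 = £620.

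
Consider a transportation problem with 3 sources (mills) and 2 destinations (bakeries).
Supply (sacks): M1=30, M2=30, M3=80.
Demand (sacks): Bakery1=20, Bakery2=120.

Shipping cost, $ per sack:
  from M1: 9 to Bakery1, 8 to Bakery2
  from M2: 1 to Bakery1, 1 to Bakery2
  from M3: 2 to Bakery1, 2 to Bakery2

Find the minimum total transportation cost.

A cheapest plan:
  M1 to Bakery2: 30 × $8 = $240
  M2 to Bakery1: 20 × $1 = $20
  M2 to Bakery2: 10 × $1 = $10
  M3 to Bakery2: 80 × $2 = $160
Total = 240 + 20 + 10 + 160 = $430.

430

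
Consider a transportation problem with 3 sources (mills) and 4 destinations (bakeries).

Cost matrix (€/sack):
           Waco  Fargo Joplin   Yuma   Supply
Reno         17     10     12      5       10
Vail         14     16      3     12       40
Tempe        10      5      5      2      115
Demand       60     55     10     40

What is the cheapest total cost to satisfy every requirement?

One minimum-cost allocation:
  Reno–Yuma: 10 sacks
  Vail–Waco: 30 sacks
  Vail–Joplin: 10 sacks
  Tempe–Waco: 30 sacks
  Tempe–Fargo: 55 sacks
  Tempe–Yuma: 30 sacks
Total cost = €1135.
(Supply check: Reno ships 10; Vail ships 40; Tempe ships 115.)

1135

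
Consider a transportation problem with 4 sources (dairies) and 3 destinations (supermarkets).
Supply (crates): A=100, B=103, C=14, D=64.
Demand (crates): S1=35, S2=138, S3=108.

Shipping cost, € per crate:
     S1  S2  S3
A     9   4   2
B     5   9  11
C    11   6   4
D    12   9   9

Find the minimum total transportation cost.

One minimum-cost allocation:
  A->S2: 6 × €4 = €24
  A->S3: 94 × €2 = €188
  B->S1: 35 × €5 = €175
  B->S2: 68 × €9 = €612
  C->S3: 14 × €4 = €56
  D->S2: 64 × €9 = €576
Total = 24 + 188 + 175 + 612 + 56 + 576 = €1631.

1631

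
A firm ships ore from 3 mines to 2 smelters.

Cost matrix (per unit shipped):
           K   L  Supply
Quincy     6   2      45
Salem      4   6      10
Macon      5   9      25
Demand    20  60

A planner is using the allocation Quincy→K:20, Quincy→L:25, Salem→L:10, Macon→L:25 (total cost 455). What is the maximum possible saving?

160

Current plan cost = 20·6 + 25·2 + 10·6 + 25·9 = 455.
Optimal plan:
  Quincy–L: 45 × 2 = 90
  Salem–L: 10 × 6 = 60
  Macon–K: 20 × 5 = 100
  Macon–L: 5 × 9 = 45
Optimal cost = 295.
Saving = 455 − 295 = 160.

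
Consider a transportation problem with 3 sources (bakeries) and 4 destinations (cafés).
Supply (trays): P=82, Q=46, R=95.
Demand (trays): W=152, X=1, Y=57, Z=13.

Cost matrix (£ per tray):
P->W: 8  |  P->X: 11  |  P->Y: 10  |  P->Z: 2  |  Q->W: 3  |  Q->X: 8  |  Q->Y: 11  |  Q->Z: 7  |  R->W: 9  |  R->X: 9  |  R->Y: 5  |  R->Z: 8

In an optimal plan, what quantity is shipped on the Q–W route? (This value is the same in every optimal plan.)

Optimal shipments:
  P->W: 69 × £8 = £552
  P->Z: 13 × £2 = £26
  Q->W: 46 × £3 = £138
  R->W: 37 × £9 = £333
  R->X: 1 × £9 = £9
  R->Y: 57 × £5 = £285
Total cost = £1343.
So Q→W carries 46 trays.

46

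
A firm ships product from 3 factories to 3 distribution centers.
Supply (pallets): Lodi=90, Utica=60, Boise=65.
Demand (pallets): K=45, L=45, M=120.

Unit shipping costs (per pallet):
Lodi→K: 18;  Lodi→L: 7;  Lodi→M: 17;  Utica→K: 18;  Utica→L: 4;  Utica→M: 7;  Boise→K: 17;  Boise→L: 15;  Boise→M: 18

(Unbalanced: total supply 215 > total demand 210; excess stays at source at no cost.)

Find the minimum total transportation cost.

An optimal shipping plan:
  Lodi to L: 45 × 7 = 315
  Lodi to M: 45 × 17 = 765
  Utica to M: 60 × 7 = 420
  Boise to K: 45 × 17 = 765
  Boise to M: 15 × 18 = 270
Total = 315 + 765 + 420 + 765 + 270 = 2535.
(Supply check: Lodi ships 90; Utica ships 60; Boise ships 60.)

2535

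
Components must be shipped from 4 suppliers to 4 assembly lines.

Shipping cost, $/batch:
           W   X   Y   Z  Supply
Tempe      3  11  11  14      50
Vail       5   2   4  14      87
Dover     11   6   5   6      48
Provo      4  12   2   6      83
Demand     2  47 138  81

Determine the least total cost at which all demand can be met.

Optimal allocation:
  Tempe to W: 2 × $3 = $6
  Tempe to Y: 15 × $11 = $165
  Tempe to Z: 33 × $14 = $462
  Vail to X: 47 × $2 = $94
  Vail to Y: 40 × $4 = $160
  Dover to Z: 48 × $6 = $288
  Provo to Y: 83 × $2 = $166
Total = 6 + 165 + 462 + 94 + 160 + 288 + 166 = $1341.

1341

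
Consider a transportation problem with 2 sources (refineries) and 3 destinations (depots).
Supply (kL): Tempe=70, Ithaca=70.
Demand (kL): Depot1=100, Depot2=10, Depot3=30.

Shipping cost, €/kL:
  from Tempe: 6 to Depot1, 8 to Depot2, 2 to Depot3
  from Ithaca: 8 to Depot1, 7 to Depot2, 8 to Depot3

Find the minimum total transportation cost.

850

An optimal shipping plan:
  Tempe to Depot1: 40 × €6 = €240
  Tempe to Depot3: 30 × €2 = €60
  Ithaca to Depot1: 60 × €8 = €480
  Ithaca to Depot2: 10 × €7 = €70
Total = 240 + 60 + 480 + 70 = €850.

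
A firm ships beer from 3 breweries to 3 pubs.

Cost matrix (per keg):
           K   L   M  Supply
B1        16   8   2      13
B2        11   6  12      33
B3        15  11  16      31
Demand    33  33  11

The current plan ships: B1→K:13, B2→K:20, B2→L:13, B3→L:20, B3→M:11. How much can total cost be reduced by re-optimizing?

Current plan cost = 13·16 + 20·11 + 13·6 + 20·11 + 11·16 = 902.
Optimal plan:
  B1 to L: 2 × 8 = 16
  B1 to M: 11 × 2 = 22
  B2 to K: 2 × 11 = 22
  B2 to L: 31 × 6 = 186
  B3 to K: 31 × 15 = 465
Optimal cost = 711.
Saving = 902 − 711 = 191.

191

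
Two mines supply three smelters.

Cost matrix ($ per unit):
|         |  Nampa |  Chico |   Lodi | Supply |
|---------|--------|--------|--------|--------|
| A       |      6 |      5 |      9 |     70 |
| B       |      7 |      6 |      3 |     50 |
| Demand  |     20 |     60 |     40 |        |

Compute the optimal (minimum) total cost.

Optimal allocation:
  A->Nampa: 20 tons
  A->Chico: 50 tons
  B->Chico: 10 tons
  B->Lodi: 40 tons
Total cost = $550.

550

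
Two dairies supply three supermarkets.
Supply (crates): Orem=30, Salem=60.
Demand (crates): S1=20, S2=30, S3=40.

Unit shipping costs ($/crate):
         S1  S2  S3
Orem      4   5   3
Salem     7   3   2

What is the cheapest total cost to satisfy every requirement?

A cheapest plan:
  Orem to S1: 20 × $4 = $80
  Orem to S3: 10 × $3 = $30
  Salem to S2: 30 × $3 = $90
  Salem to S3: 30 × $2 = $60
Total = 80 + 30 + 90 + 60 = $260.
(Supply check: Orem ships 30; Salem ships 60.)

260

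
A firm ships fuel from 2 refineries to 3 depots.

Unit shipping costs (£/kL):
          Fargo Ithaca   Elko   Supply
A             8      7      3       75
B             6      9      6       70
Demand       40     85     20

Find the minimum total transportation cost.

955

An optimal shipping plan:
  A–Ithaca: 55 × £7 = £385
  A–Elko: 20 × £3 = £60
  B–Fargo: 40 × £6 = £240
  B–Ithaca: 30 × £9 = £270
Total = 385 + 60 + 240 + 270 = £955.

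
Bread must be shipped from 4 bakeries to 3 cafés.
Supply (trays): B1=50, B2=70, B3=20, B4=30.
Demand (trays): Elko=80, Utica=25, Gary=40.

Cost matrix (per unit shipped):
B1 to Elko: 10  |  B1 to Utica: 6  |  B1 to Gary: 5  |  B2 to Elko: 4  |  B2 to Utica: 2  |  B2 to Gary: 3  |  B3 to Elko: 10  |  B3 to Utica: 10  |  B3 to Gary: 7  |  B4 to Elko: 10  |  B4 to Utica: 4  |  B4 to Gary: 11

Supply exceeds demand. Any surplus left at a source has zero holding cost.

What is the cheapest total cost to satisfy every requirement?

Optimal allocation:
  B1–Gary: 40 × 5 = 200
  B2–Elko: 70 × 4 = 280
  B3–Elko: 10 × 10 = 100
  B4–Utica: 25 × 4 = 100
Total = 200 + 280 + 100 + 100 = 680.
(Supply check: B1 ships 40; B2 ships 70; B3 ships 10; B4 ships 25.)

680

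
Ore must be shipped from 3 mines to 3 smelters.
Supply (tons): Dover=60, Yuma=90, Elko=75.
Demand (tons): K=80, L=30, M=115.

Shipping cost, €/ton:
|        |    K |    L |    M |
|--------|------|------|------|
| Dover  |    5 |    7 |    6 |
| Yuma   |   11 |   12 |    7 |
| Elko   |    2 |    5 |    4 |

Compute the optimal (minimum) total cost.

1165

An optimal shipping plan:
  Dover to K: 5 × €5 = €25
  Dover to L: 30 × €7 = €210
  Dover to M: 25 × €6 = €150
  Yuma to M: 90 × €7 = €630
  Elko to K: 75 × €2 = €150
Total = 25 + 210 + 150 + 630 + 150 = €1165.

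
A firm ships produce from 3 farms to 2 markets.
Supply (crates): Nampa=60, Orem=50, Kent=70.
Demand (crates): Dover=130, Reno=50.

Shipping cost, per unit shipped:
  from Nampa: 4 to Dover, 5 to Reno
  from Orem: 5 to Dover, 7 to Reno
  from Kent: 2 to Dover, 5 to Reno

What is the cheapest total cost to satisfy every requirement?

An optimal shipping plan:
  Nampa to Dover: 10 × 4 = 40
  Nampa to Reno: 50 × 5 = 250
  Orem to Dover: 50 × 5 = 250
  Kent to Dover: 70 × 2 = 140
Total = 40 + 250 + 250 + 140 = 680.
(Supply check: Nampa ships 60; Orem ships 50; Kent ships 70.)

680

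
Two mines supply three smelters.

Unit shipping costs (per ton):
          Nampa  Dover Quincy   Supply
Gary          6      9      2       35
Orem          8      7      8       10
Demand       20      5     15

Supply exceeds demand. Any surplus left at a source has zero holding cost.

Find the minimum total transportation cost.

An optimal shipping plan:
  Gary→Nampa: 20 tons
  Gary→Quincy: 15 tons
  Orem→Dover: 5 tons
Total cost = 185.

185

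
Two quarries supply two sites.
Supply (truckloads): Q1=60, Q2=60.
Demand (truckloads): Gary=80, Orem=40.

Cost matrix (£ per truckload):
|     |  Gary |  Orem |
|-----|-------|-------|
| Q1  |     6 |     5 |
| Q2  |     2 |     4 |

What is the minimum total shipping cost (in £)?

Optimal allocation:
  Q1->Gary: 20 × £6 = £120
  Q1->Orem: 40 × £5 = £200
  Q2->Gary: 60 × £2 = £120
Total = 120 + 200 + 120 = £440.
(Supply check: Q1 ships 60; Q2 ships 60.)

440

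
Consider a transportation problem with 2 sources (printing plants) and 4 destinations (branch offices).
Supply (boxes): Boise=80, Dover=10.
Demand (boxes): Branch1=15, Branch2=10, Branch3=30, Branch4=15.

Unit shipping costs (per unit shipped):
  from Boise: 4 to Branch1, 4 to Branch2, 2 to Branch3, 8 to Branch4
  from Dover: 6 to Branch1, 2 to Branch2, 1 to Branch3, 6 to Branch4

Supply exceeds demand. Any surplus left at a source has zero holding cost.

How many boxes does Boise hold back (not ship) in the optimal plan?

20

An optimal plan:
  Boise to Branch1: 15 boxes
  Boise to Branch2: 10 boxes
  Boise to Branch3: 30 boxes
  Boise to Branch4: 5 boxes
  Dover to Branch4: 10 boxes
Total cost = 260.
Boise ships 60 of its 80, leaving 20.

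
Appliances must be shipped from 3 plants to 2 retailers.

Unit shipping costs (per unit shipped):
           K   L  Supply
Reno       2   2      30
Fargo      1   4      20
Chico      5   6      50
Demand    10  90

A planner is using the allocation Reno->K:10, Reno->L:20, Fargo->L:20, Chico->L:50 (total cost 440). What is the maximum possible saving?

Current plan cost = 10·2 + 20·2 + 20·4 + 50·6 = 440.
Optimal plan:
  Reno to L: 30 units
  Fargo to K: 10 units
  Fargo to L: 10 units
  Chico to L: 50 units
Optimal cost = 410.
Saving = 440 − 410 = 30.

30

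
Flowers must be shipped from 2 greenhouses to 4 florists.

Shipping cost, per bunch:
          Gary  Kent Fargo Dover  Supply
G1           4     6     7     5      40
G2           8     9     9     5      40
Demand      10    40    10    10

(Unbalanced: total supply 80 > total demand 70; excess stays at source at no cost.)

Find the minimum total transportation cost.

450

A cheapest plan:
  G1→Gary: 10 bunches
  G1→Kent: 30 bunches
  G2→Kent: 10 bunches
  G2→Fargo: 10 bunches
  G2→Dover: 10 bunches
Total cost = 450.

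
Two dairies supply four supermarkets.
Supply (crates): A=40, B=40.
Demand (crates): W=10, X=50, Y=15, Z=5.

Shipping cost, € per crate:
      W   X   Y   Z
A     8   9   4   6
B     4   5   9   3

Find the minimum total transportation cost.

A cheapest plan:
  A to W: 10 × €8 = €80
  A to X: 10 × €9 = €90
  A to Y: 15 × €4 = €60
  A to Z: 5 × €6 = €30
  B to X: 40 × €5 = €200
Total = 80 + 90 + 60 + 30 + 200 = €460.

460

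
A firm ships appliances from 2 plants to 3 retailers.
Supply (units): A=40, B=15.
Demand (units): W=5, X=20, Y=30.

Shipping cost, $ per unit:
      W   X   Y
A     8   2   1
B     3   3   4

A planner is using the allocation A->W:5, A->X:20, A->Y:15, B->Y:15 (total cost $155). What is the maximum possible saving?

Current plan cost = 5·8 + 20·2 + 15·1 + 15·4 = $155.
Optimal plan:
  A->X: 10 units
  A->Y: 30 units
  B->W: 5 units
  B->X: 10 units
Optimal cost = $95.
Saving = 155 − 95 = $60.

60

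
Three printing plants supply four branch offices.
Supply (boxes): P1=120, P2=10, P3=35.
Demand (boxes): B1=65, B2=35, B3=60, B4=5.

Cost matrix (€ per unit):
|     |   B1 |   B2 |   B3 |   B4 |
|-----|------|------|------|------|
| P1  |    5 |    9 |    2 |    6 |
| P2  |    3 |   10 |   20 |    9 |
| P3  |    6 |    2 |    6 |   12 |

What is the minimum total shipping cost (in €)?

One minimum-cost allocation:
  P1→B1: 55 × €5 = €275
  P1→B3: 60 × €2 = €120
  P1→B4: 5 × €6 = €30
  P2→B1: 10 × €3 = €30
  P3→B2: 35 × €2 = €70
Total = 275 + 120 + 30 + 30 + 70 = €525.

525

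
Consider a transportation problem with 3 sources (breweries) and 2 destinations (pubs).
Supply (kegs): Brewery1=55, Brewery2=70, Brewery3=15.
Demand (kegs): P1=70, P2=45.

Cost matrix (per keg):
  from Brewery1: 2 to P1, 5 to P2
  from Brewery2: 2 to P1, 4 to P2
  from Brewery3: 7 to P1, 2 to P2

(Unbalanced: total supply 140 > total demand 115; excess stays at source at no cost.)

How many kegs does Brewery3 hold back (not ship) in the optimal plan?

Minimum-cost shipments:
  Brewery1→P1: 30 × 2 = 60
  Brewery2→P1: 40 × 2 = 80
  Brewery2→P2: 30 × 4 = 120
  Brewery3→P2: 15 × 2 = 30
Total cost = 290.
Brewery3 ships 15 of its 15, leaving 0.

0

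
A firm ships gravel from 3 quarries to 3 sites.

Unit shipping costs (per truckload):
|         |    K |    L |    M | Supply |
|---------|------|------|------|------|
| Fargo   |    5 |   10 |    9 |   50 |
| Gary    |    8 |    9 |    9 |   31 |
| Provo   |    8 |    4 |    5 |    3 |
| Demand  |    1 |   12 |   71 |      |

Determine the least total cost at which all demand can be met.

737

Optimal allocation:
  Fargo→K: 1 truckloads
  Fargo→M: 49 truckloads
  Gary→L: 9 truckloads
  Gary→M: 22 truckloads
  Provo→L: 3 truckloads
Total cost = 737.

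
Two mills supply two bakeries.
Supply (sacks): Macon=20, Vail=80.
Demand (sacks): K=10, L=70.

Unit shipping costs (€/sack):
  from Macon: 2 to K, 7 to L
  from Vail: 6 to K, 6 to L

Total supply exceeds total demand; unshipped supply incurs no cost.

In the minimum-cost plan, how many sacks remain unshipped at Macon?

10

Minimum-cost shipments:
  Macon->K: 10 × €2 = €20
  Vail->L: 70 × €6 = €420
Total cost = €440.
Macon ships 10 of its 20, leaving 10.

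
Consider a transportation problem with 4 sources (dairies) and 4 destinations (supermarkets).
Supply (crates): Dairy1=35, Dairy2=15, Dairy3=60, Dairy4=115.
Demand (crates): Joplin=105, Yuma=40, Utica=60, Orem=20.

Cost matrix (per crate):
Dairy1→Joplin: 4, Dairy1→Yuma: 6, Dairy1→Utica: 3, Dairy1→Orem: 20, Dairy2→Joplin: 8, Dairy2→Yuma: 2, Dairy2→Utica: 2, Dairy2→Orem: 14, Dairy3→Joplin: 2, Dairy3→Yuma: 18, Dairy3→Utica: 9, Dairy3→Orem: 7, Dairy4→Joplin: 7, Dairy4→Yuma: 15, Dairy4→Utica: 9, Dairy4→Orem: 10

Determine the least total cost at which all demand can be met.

1295

An optimal shipping plan:
  Dairy1 to Yuma: 25 × 6 = 150
  Dairy1 to Utica: 10 × 3 = 30
  Dairy2 to Yuma: 15 × 2 = 30
  Dairy3 to Joplin: 60 × 2 = 120
  Dairy4 to Joplin: 45 × 7 = 315
  Dairy4 to Utica: 50 × 9 = 450
  Dairy4 to Orem: 20 × 10 = 200
Total = 150 + 30 + 30 + 120 + 315 + 450 + 200 = 1295.
(Supply check: Dairy1 ships 35; Dairy2 ships 15; Dairy3 ships 60; Dairy4 ships 115.)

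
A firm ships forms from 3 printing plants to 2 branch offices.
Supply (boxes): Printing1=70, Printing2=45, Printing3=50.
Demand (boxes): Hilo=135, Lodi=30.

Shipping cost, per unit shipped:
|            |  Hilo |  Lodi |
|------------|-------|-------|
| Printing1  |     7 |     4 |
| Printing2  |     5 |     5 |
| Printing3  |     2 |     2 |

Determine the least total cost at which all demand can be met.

An optimal shipping plan:
  Printing1->Hilo: 40 × 7 = 280
  Printing1->Lodi: 30 × 4 = 120
  Printing2->Hilo: 45 × 5 = 225
  Printing3->Hilo: 50 × 2 = 100
Total = 280 + 120 + 225 + 100 = 725.

725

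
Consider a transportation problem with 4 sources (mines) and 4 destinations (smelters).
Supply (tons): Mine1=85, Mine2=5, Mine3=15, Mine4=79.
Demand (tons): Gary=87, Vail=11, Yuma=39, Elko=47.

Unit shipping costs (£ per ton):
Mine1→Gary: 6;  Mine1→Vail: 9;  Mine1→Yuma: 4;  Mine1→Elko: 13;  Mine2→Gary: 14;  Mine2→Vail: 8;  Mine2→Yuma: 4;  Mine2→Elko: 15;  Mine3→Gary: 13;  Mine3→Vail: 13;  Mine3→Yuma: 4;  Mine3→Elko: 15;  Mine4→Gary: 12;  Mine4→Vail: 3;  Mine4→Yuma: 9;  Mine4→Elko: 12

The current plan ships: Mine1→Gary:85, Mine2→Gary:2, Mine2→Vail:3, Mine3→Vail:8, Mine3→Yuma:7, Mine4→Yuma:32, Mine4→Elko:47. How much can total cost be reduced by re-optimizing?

164

Current plan cost = 85·6 + 2·14 + 3·8 + 8·13 + 7·4 + 32·9 + 47·12 = £1546.
Optimal plan:
  Mine1→Gary: 85 tons
  Mine2→Yuma: 5 tons
  Mine3→Yuma: 15 tons
  Mine4→Gary: 2 tons
  Mine4→Vail: 11 tons
  Mine4→Yuma: 19 tons
  Mine4→Elko: 47 tons
Optimal cost = £1382.
Saving = 1546 − 1382 = £164.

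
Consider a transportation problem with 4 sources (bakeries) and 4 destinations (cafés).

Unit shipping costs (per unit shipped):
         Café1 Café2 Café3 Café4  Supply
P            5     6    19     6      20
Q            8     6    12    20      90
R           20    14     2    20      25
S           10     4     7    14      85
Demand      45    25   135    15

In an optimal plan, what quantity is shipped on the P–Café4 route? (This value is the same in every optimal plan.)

Optimal shipments:
  P to Café1: 5 × 5 = 25
  P to Café4: 15 × 6 = 90
  Q to Café1: 40 × 8 = 320
  Q to Café2: 25 × 6 = 150
  Q to Café3: 25 × 12 = 300
  R to Café3: 25 × 2 = 50
  S to Café3: 85 × 7 = 595
Total cost = 1530.
So P→Café4 carries 15 trays.

15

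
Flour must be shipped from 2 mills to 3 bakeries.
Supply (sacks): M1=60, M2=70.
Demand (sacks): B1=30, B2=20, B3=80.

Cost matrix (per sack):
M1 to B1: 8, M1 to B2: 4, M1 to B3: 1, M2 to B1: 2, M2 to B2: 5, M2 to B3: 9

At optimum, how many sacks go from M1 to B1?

Optimal shipments:
  M1->B3: 60 × 1 = 60
  M2->B1: 30 × 2 = 60
  M2->B2: 20 × 5 = 100
  M2->B3: 20 × 9 = 180
Total cost = 400.
The route M1→B1 is not used.

0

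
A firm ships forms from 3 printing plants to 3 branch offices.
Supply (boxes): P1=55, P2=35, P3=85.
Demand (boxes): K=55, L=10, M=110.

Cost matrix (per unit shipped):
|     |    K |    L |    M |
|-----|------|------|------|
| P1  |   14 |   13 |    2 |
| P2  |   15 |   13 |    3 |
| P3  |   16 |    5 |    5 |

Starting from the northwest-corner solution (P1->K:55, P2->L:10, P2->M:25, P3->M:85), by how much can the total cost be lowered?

Current plan cost = 55·14 + 10·13 + 25·3 + 85·5 = 1400.
Optimal plan:
  P1->M: 55 × 2 = 110
  P2->M: 35 × 3 = 105
  P3->K: 55 × 16 = 880
  P3->L: 10 × 5 = 50
  P3->M: 20 × 5 = 100
Optimal cost = 1245.
Saving = 1400 − 1245 = 155.

155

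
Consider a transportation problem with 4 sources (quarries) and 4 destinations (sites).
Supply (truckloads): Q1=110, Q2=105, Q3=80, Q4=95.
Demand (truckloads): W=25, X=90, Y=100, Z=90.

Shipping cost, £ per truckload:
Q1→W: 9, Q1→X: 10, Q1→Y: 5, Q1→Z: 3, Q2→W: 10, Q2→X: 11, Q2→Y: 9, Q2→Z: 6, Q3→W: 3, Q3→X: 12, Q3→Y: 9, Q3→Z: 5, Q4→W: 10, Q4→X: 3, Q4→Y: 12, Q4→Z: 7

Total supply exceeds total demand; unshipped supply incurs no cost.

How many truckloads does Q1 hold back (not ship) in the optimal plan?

0

Minimum-cost shipments:
  Q1 to Y: 100 × £5 = £500
  Q1 to Z: 10 × £3 = £30
  Q2 to Z: 25 × £6 = £150
  Q3 to W: 25 × £3 = £75
  Q3 to Z: 55 × £5 = £275
  Q4 to X: 90 × £3 = £270
Total cost = £1300.
Q1 ships 110 of its 110, leaving 0.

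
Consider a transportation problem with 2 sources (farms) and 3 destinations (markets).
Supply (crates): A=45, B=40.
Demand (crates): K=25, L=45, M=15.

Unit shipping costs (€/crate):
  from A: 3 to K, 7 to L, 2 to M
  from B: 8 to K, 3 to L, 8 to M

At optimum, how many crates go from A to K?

25

Solving gives:
  A->K: 25 × €3 = €75
  A->L: 5 × €7 = €35
  A->M: 15 × €2 = €30
  B->L: 40 × €3 = €120
Total cost = €260.
So A→K carries 25 crates.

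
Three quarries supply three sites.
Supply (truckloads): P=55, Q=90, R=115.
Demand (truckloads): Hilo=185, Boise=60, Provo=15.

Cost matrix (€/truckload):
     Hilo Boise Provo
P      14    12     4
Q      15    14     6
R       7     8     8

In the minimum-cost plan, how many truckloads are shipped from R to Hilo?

115

Optimal shipments:
  P to Boise: 55 truckloads
  Q to Hilo: 70 truckloads
  Q to Boise: 5 truckloads
  Q to Provo: 15 truckloads
  R to Hilo: 115 truckloads
Total cost = €2675.
So R→Hilo carries 115 truckloads.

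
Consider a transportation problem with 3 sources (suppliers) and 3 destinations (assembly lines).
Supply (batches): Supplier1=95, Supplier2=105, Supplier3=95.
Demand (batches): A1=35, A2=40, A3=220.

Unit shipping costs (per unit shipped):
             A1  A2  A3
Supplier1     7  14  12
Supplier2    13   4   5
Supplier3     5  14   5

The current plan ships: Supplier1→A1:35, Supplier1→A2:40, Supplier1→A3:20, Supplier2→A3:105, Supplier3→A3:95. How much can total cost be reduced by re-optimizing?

120

Current plan cost = 35·7 + 40·14 + 20·12 + 105·5 + 95·5 = 2045.
Optimal plan:
  Supplier1–A1: 35 × 7 = 245
  Supplier1–A3: 60 × 12 = 720
  Supplier2–A2: 40 × 4 = 160
  Supplier2–A3: 65 × 5 = 325
  Supplier3–A3: 95 × 5 = 475
Optimal cost = 1925.
Saving = 2045 − 1925 = 120.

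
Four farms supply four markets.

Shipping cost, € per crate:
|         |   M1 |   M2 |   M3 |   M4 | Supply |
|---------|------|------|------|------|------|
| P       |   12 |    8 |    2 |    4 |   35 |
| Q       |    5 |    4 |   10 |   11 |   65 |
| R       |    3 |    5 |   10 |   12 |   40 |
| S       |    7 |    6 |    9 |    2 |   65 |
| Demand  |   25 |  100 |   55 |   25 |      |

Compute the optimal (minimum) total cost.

Optimal allocation:
  P→M3: 35 × €2 = €70
  Q→M2: 65 × €4 = €260
  R→M1: 25 × €3 = €75
  R→M2: 15 × €5 = €75
  S→M2: 20 × €6 = €120
  S→M3: 20 × €9 = €180
  S→M4: 25 × €2 = €50
Total = 70 + 260 + 75 + 75 + 120 + 180 + 50 = €830.
(Supply check: P ships 35; Q ships 65; R ships 40; S ships 65.)

830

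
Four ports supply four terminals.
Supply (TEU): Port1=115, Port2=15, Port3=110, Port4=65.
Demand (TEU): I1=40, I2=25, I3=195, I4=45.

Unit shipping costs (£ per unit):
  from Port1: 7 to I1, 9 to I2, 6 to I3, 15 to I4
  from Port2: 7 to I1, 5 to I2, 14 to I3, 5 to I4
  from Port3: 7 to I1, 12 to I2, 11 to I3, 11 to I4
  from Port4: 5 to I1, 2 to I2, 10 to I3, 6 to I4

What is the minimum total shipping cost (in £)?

An optimal shipping plan:
  Port1->I3: 115 × £6 = £690
  Port2->I4: 15 × £5 = £75
  Port3->I1: 30 × £7 = £210
  Port3->I3: 80 × £11 = £880
  Port4->I1: 10 × £5 = £50
  Port4->I2: 25 × £2 = £50
  Port4->I4: 30 × £6 = £180
Total = 690 + 75 + 210 + 880 + 50 + 50 + 180 = £2135.

2135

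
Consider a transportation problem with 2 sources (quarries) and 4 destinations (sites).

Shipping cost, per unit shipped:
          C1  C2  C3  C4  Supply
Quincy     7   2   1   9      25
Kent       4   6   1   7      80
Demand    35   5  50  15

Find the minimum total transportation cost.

305

One minimum-cost allocation:
  Quincy→C2: 5 × 2 = 10
  Quincy→C3: 20 × 1 = 20
  Kent→C1: 35 × 4 = 140
  Kent→C3: 30 × 1 = 30
  Kent→C4: 15 × 7 = 105
Total = 10 + 20 + 140 + 30 + 105 = 305.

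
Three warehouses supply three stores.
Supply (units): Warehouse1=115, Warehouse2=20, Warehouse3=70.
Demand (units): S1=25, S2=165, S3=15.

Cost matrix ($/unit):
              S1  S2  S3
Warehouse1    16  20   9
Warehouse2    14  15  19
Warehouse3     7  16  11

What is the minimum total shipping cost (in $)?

A cheapest plan:
  Warehouse1→S2: 100 × $20 = $2000
  Warehouse1→S3: 15 × $9 = $135
  Warehouse2→S2: 20 × $15 = $300
  Warehouse3→S1: 25 × $7 = $175
  Warehouse3→S2: 45 × $16 = $720
Total = 2000 + 135 + 300 + 175 + 720 = $3330.

3330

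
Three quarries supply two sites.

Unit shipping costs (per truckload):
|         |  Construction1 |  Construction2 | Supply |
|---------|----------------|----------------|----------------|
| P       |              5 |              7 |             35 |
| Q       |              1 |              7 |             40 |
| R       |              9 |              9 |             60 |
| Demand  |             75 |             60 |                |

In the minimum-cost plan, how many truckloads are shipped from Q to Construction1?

40

Solving gives:
  P->Construction1: 35 × 5 = 175
  Q->Construction1: 40 × 1 = 40
  R->Construction2: 60 × 9 = 540
Total cost = 755.
So Q→Construction1 carries 40 truckloads.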